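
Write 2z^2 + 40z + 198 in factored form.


Roots satisfy r1 + r2 = -b/a = -20 and r1*r2 = c/a = 99.
So r1 = -11, r2 = -9.
2z^2 + 40z + 198 = 2(z - r1)(z - r2) = 2(z + 11)(z + 9)


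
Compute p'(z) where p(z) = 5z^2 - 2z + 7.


Apply the power rule term by term:
  d/dz(5z^2) = 10z
  d/dz(-2z) = -2
  d/dz(7) = 0
p'(z) = 10z - 2


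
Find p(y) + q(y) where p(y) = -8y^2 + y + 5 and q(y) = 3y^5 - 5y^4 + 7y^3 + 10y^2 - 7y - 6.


Align terms by degree and add:
  -8y^2 + y + 5
+ 3y^5 - 5y^4 + 7y^3 + 10y^2 - 7y - 6
= 3y^5 - 5y^4 + 7y^3 + 2y^2 - 6y - 1


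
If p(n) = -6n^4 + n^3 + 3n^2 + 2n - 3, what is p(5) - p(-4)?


p(5) = -3543
p(-4) = -1563
p(5) - p(-4) = -3543 + 1563 = -1980


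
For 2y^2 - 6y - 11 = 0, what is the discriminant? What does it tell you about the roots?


D = b^2 - 4ac = (-6)^2 - 4(2)(-11) = 36 + 88 = 124
Since D > 0: two distinct irrational roots


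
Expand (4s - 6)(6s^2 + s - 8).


Distribute each term of the first polynomial:
  (4s)(6s^2 + s - 8) = 24s^3 + 4s^2 - 32s
  (-6)(6s^2 + s - 8) = -36s^2 - 6s + 48
Sum: 24s^3 - 32s^2 - 38s + 48


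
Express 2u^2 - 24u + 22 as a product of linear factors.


Roots satisfy r1 + r2 = -b/a = 12 and r1*r2 = c/a = 11.
So r1 = 1, r2 = 11.
2u^2 - 24u + 22 = 2(u - r1)(u - r2) = 2(u - 1)(u - 11)


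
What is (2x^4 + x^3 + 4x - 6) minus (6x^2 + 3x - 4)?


Distribute the minus sign:
  (2x^4 + x^3 + 4x - 6)
- (6x^2 + 3x - 4)
Negate second polynomial: -6x^2 - 3x + 4
Add: 2x^4 + x^3 - 6x^2 + x - 2


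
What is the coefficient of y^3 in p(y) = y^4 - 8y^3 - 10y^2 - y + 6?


Read off the coefficient of y^3: -8


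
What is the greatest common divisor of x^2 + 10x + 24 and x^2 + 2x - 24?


Factor each:
  x^2 + 10x + 24 = (x + 6)(x + 4)
  x^2 + 2x - 24 = (x + 6)(x - 4)
Common monic factor: x + 6


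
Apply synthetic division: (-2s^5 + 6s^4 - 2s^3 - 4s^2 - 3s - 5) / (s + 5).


Synthetic division with c = -5. Coefficients: -2, 6, -2, -4, -3, -5
Bring down -2.
  -2 * -5 = 10; 10 + 6 = 16
  16 * -5 = -80; -80 - 2 = -82
  -82 * -5 = 410; 410 - 4 = 406
  406 * -5 = -2030; -2030 - 3 = -2033
  -2033 * -5 = 10165; 10165 - 5 = 10160
Quotient: -2s^4 + 16s^3 - 82s^2 + 406s - 2033, Remainder: 10160


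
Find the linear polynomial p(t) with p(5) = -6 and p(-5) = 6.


p(t) = mt + b. Using p(5)=-6, p(-5)=6:
m = (-6 - 6)/(5 + 5) = -12/10 = -6/5
b = -6 - m*(5) = -6 + 6 = 0
p(t) = -(6/5)t


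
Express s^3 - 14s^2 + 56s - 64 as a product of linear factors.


Try integer roots (divisors of -64). s=8: p(8)=0.
Divide out (s - 8): quotient is s^2 - 6s + 8.
Factor the quadratic: (s - 4)(s - 2)
Result: (s - 8)(s - 4)(s - 2)


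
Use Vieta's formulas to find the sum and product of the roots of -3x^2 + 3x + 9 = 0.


For ax^2+bx+c=0: sum = -b/a, product = c/a.
a=-3, b=3, c=9
Sum = -(3)/-3 = 1
Product = (9)/-3 = -3


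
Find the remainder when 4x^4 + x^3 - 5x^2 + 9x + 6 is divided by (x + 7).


By the Remainder Theorem, the remainder equals p(-7):
  4*(-7)^4 = 9604
  1*(-7)^3 = -343
  -5*(-7)^2 = -245
  9*(-7)^1 = -63
  constant: 6
Sum: 9604 - 343 - 245 - 63 + 6 = 8959


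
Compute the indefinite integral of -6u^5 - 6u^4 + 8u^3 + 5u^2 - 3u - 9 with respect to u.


Reverse power rule on each term:
  ∫ -6u^5 du = -u^6
  ∫ -6u^4 du = -(6/5)u^5
  ∫ 8u^3 du = 2u^4
  ∫ 5u^2 du = (5/3)u^3
  ∫ -3u du = -(3/2)u^2
  ∫ -9 du = -9u
F(u) = -u^6 - (6/5)u^5 + 2u^4 + (5/3)u^3 - (3/2)u^2 - 9u + C


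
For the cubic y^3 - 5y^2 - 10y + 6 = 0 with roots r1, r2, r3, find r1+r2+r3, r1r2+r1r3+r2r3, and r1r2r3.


Monic cubic y^3+by^2+cy+d=0: sum=-b, pairwise sum=c, product=-d.
b=-5, c=-10, d=6
r1+r2+r3 = 5
r1r2+r1r3+r2r3 = -10
r1r2r3 = -6


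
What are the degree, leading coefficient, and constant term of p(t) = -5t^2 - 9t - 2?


Highest power of t is 2, with coefficient -5. Constant term is -2.
Degree = 2, leading coefficient = -5, constant term = -2


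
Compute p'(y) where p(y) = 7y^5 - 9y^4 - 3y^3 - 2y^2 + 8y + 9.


Apply the power rule term by term:
  d/dy(7y^5) = 35y^4
  d/dy(-9y^4) = -36y^3
  d/dy(-3y^3) = -9y^2
  d/dy(-2y^2) = -4y
  d/dy(8y) = 8
  d/dy(9) = 0
p'(y) = 35y^4 - 36y^3 - 9y^2 - 4y + 8


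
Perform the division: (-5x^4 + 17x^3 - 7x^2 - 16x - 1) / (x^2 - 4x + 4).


(-5x^4 + 17x^3 - 7x^2 - 16x - 1) / (x^2 - 4x + 4)
Step 1: -5x^2 * (x^2 - 4x + 4) = -5x^4 + 20x^3 - 20x^2; subtract.
Step 2: -3x * (x^2 - 4x + 4) = -3x^3 + 12x^2 - 12x; subtract.
Step 3: 1 * (x^2 - 4x + 4) = x^2 - 4x + 4; subtract.
Quotient: -5x^2 - 3x + 1, Remainder: -5


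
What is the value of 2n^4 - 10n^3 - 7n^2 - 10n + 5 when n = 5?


Using direct substitution:
  2 * (5)^4 = 1250
  -10 * (5)^3 = -1250
  -7 * (5)^2 = -175
  -10 * (5)^1 = -50
  constant: 5
Sum = 1250 - 1250 - 175 - 50 + 5 = -220


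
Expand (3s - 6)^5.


Expand (3s - 6)^5 by repeated multiplication:
  (3s - 6)^2 = 9s^2 - 36s + 36
  (3s - 6)^3 = 27s^3 - 162s^2 + 324s - 216
  (3s - 6)^4 = 81s^4 - 648s^3 + 1944s^2 - 2592s + 1296
= 243s^5 - 2430s^4 + 9720s^3 - 19440s^2 + 19440s - 7776


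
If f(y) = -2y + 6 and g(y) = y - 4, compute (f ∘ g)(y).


Substitute g(y) into f:
f(g(y)) = -2*(y - 4) + 6
Expand and combine: -2y + 14


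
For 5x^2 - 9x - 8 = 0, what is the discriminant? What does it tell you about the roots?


D = b^2 - 4ac = (-9)^2 - 4(5)(-8) = 81 + 160 = 241
Since D > 0: two distinct irrational roots


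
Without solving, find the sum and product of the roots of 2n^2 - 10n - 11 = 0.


For an^2+bn+c=0: sum = -b/a, product = c/a.
a=2, b=-10, c=-11
Sum = -(-10)/2 = 5
Product = (-11)/2 = -11/2


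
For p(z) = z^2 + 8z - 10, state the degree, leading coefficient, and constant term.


Highest power of z is 2, with coefficient 1. Constant term is -10.
Degree = 2, leading coefficient = 1, constant term = -10


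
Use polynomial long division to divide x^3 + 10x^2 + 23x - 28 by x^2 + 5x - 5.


(x^3 + 10x^2 + 23x - 28) / (x^2 + 5x - 5)
Step 1: x * (x^2 + 5x - 5) = x^3 + 5x^2 - 5x; subtract.
Step 2: 5 * (x^2 + 5x - 5) = 5x^2 + 25x - 25; subtract.
Quotient: x + 5, Remainder: 3x - 3


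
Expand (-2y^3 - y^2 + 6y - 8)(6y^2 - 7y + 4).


Distribute each term of the first polynomial:
  (-2y^3)(6y^2 - 7y + 4) = -12y^5 + 14y^4 - 8y^3
  (-y^2)(6y^2 - 7y + 4) = -6y^4 + 7y^3 - 4y^2
  (6y)(6y^2 - 7y + 4) = 36y^3 - 42y^2 + 24y
  (-8)(6y^2 - 7y + 4) = -48y^2 + 56y - 32
Sum: -12y^5 + 8y^4 + 35y^3 - 94y^2 + 80y - 32


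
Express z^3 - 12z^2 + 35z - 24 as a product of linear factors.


Try integer roots (divisors of -24). z=8: p(8)=0.
Divide out (z - 8): quotient is z^2 - 4z + 3.
Factor the quadratic: (z - 3)(z - 1)
Result: (z - 8)(z - 3)(z - 1)


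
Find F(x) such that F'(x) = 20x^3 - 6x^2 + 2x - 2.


Reverse power rule on each term:
  ∫ 20x^3 dx = 5x^4
  ∫ -6x^2 dx = -2x^3
  ∫ 2x dx = x^2
  ∫ -2 dx = -2x
F(x) = 5x^4 - 2x^3 + x^2 - 2x + C


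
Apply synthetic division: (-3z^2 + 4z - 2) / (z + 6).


Synthetic division with c = -6. Coefficients: -3, 4, -2
Bring down -3.
  -3 * -6 = 18; 18 + 4 = 22
  22 * -6 = -132; -132 - 2 = -134
Quotient: -3z + 22, Remainder: -134


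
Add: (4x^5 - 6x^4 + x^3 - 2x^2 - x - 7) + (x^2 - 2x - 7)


Align terms by degree and add:
  4x^5 - 6x^4 + x^3 - 2x^2 - x - 7
+ x^2 - 2x - 7
= 4x^5 - 6x^4 + x^3 - x^2 - 3x - 14


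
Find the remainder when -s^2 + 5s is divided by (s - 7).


By the Remainder Theorem, the remainder equals p(7):
  -1*(7)^2 = -49
  5*(7)^1 = 35
  constant: 0
Sum: -49 + 35 + 0 = -14


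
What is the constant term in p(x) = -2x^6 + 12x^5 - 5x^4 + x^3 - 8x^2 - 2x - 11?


Read off the constant term: -11


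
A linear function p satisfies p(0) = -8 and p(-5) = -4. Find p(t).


p(t) = mt + b. Using p(0)=-8, p(-5)=-4:
m = (-8 + 4)/(0 + 5) = -4/5 = -4/5
b = -8 - m*(0) = -8 = -8
p(t) = -(4/5)t - 8


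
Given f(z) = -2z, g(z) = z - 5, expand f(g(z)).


Substitute g(z) into f:
f(g(z)) = -2*(z - 5)
Expand and combine: -2z + 10


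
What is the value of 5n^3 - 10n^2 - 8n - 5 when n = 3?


Using direct substitution:
  5 * (3)^3 = 135
  -10 * (3)^2 = -90
  -8 * (3)^1 = -24
  constant: -5
Sum = 135 - 90 - 24 - 5 = 16


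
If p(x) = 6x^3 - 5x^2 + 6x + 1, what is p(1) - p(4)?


p(1) = 8
p(4) = 329
p(1) - p(4) = 8 - 329 = -321


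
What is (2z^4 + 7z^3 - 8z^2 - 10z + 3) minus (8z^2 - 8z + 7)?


Distribute the minus sign:
  (2z^4 + 7z^3 - 8z^2 - 10z + 3)
- (8z^2 - 8z + 7)
Negate second polynomial: -8z^2 + 8z - 7
Add: 2z^4 + 7z^3 - 16z^2 - 2z - 4


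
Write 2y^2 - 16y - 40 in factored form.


Roots satisfy r1 + r2 = -b/a = 8 and r1*r2 = c/a = -20.
So r1 = -2, r2 = 10.
2y^2 - 16y - 40 = 2(y - r1)(y - r2) = 2(y + 2)(y - 10)


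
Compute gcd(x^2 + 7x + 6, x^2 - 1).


Factor each:
  x^2 + 7x + 6 = (x + 1)(x + 6)
  x^2 - 1 = (x + 1)(x - 1)
Common monic factor: x + 1


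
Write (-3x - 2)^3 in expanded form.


Expand (-3x - 2)^3 by repeated multiplication:
  (-3x - 2)^2 = 9x^2 + 12x + 4
= -27x^3 - 54x^2 - 36x - 8


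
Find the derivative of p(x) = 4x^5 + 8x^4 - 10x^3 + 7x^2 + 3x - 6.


Apply the power rule term by term:
  d/dx(4x^5) = 20x^4
  d/dx(8x^4) = 32x^3
  d/dx(-10x^3) = -30x^2
  d/dx(7x^2) = 14x
  d/dx(3x) = 3
  d/dx(-6) = 0
p'(x) = 20x^4 + 32x^3 - 30x^2 + 14x + 3


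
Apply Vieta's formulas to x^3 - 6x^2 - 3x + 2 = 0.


Monic cubic x^3+bx^2+cx+d=0: sum=-b, pairwise sum=c, product=-d.
b=-6, c=-3, d=2
r1+r2+r3 = 6
r1r2+r1r3+r2r3 = -3
r1r2r3 = -2


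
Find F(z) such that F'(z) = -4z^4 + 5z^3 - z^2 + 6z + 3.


Reverse power rule on each term:
  ∫ -4z^4 dz = -(4/5)z^5
  ∫ 5z^3 dz = (5/4)z^4
  ∫ -z^2 dz = -(1/3)z^3
  ∫ 6z dz = 3z^2
  ∫ 3 dz = 3z
F(z) = -(4/5)z^5 + (5/4)z^4 - (1/3)z^3 + 3z^2 + 3z + C


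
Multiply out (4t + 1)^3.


Expand (4t + 1)^3 by repeated multiplication:
  (4t + 1)^2 = 16t^2 + 8t + 1
= 64t^3 + 48t^2 + 12t + 1


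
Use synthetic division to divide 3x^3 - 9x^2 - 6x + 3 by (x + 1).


Synthetic division with c = -1. Coefficients: 3, -9, -6, 3
Bring down 3.
  3 * -1 = -3; -3 - 9 = -12
  -12 * -1 = 12; 12 - 6 = 6
  6 * -1 = -6; -6 + 3 = -3
Quotient: 3x^2 - 12x + 6, Remainder: -3


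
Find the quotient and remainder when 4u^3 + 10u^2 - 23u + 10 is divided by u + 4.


(4u^3 + 10u^2 - 23u + 10) / (u + 4)
Step 1: 4u^2 * (u + 4) = 4u^3 + 16u^2; subtract.
Step 2: -6u * (u + 4) = -6u^2 - 24u; subtract.
Step 3: 1 * (u + 4) = u + 4; subtract.
Quotient: 4u^2 - 6u + 1, Remainder: 6


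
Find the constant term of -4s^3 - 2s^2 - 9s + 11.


Read off the constant term: 11


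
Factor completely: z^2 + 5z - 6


Roots satisfy r1 + r2 = -b/a = -5 and r1*r2 = c/a = -6.
So r1 = -6, r2 = 1.
z^2 + 5z - 6 = (z - r1)(z - r2) = (z + 6)(z - 1)


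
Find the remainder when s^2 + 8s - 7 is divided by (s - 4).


By the Remainder Theorem, the remainder equals p(4):
  1*(4)^2 = 16
  8*(4)^1 = 32
  constant: -7
Sum: 16 + 32 - 7 = 41


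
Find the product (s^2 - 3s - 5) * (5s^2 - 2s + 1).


Distribute each term of the first polynomial:
  (s^2)(5s^2 - 2s + 1) = 5s^4 - 2s^3 + s^2
  (-3s)(5s^2 - 2s + 1) = -15s^3 + 6s^2 - 3s
  (-5)(5s^2 - 2s + 1) = -25s^2 + 10s - 5
Sum: 5s^4 - 17s^3 - 18s^2 + 7s - 5


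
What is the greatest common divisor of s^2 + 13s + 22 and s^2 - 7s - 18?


Factor each:
  s^2 + 13s + 22 = (s + 2)(s + 11)
  s^2 - 7s - 18 = (s + 2)(s - 9)
Common monic factor: s + 2


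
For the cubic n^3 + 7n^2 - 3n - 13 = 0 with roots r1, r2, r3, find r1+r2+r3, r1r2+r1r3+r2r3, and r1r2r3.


Monic cubic n^3+bn^2+cn+d=0: sum=-b, pairwise sum=c, product=-d.
b=7, c=-3, d=-13
r1+r2+r3 = -7
r1r2+r1r3+r2r3 = -3
r1r2r3 = 13


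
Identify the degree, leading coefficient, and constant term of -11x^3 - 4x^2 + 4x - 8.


Highest power of x is 3, with coefficient -11. Constant term is -8.
Degree = 3, leading coefficient = -11, constant term = -8


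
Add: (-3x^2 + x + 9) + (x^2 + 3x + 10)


Align terms by degree and add:
  -3x^2 + x + 9
+ x^2 + 3x + 10
= -2x^2 + 4x + 19


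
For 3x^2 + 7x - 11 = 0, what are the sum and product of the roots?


For ax^2+bx+c=0: sum = -b/a, product = c/a.
a=3, b=7, c=-11
Sum = -(7)/3 = -7/3
Product = (-11)/3 = -11/3


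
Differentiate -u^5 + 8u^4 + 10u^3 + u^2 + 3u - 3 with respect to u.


Apply the power rule term by term:
  d/du(-u^5) = -5u^4
  d/du(8u^4) = 32u^3
  d/du(10u^3) = 30u^2
  d/du(u^2) = 2u
  d/du(3u) = 3
  d/du(-3) = 0
p'(u) = -5u^4 + 32u^3 + 30u^2 + 2u + 3


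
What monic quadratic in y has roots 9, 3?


p(y) = (y - 9)(y - 3)
Expand: y^2 - 12y + 27


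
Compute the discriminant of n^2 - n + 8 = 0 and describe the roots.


D = b^2 - 4ac = (-1)^2 - 4(1)(8) = 1 - 32 = -31
Since D < 0: two complex conjugate roots (no real roots)


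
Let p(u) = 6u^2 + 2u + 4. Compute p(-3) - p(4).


p(-3) = 52
p(4) = 108
p(-3) - p(4) = 52 - 108 = -56


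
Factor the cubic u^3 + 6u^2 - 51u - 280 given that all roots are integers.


Try integer roots (divisors of -280). u=-8: p(-8)=0.
Divide out (u + 8): quotient is u^2 - 2u - 35.
Factor the quadratic: (u + 5)(u - 7)
Result: (u + 8)(u + 5)(u - 7)


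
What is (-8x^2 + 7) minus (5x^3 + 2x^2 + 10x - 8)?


Distribute the minus sign:
  (-8x^2 + 7)
- (5x^3 + 2x^2 + 10x - 8)
Negate second polynomial: -5x^3 - 2x^2 - 10x + 8
Add: -5x^3 - 10x^2 - 10x + 15


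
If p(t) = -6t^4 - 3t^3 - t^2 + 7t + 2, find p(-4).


Using direct substitution:
  -6 * (-4)^4 = -1536
  -3 * (-4)^3 = 192
  -1 * (-4)^2 = -16
  7 * (-4)^1 = -28
  constant: 2
Sum = -1536 + 192 - 16 - 28 + 2 = -1386


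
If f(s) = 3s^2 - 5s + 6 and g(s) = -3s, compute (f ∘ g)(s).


Substitute g(s) into f:
f(g(s)) = 3*(-3s)^2 + (-5)*(-3s) + 6
(-3s)^2 = 9s^2
Expand and combine: 27s^2 + 15s + 6


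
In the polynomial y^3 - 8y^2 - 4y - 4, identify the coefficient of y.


Read off the coefficient of y: -4


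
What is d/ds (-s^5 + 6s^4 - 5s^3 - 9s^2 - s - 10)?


Apply the power rule term by term:
  d/ds(-s^5) = -5s^4
  d/ds(6s^4) = 24s^3
  d/ds(-5s^3) = -15s^2
  d/ds(-9s^2) = -18s
  d/ds(-s) = -1
  d/ds(-10) = 0
p'(s) = -5s^4 + 24s^3 - 15s^2 - 18s - 1


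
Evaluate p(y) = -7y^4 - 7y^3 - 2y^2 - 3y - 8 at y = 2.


Using direct substitution:
  -7 * (2)^4 = -112
  -7 * (2)^3 = -56
  -2 * (2)^2 = -8
  -3 * (2)^1 = -6
  constant: -8
Sum = -112 - 56 - 8 - 6 - 8 = -190


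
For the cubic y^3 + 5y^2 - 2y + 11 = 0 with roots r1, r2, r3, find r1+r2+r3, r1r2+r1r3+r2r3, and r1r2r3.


Monic cubic y^3+by^2+cy+d=0: sum=-b, pairwise sum=c, product=-d.
b=5, c=-2, d=11
r1+r2+r3 = -5
r1r2+r1r3+r2r3 = -2
r1r2r3 = -11


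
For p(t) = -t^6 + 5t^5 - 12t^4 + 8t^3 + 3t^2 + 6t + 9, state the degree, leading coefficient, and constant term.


Highest power of t is 6, with coefficient -1. Constant term is 9.
Degree = 6, leading coefficient = -1, constant term = 9


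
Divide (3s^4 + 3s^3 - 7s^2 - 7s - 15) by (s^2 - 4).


(3s^4 + 3s^3 - 7s^2 - 7s - 15) / (s^2 - 4)
Step 1: 3s^2 * (s^2 - 4) = 3s^4 - 12s^2; subtract.
Step 2: 3s * (s^2 - 4) = 3s^3 - 12s; subtract.
Step 3: 5 * (s^2 - 4) = 5s^2 - 20; subtract.
Quotient: 3s^2 + 3s + 5, Remainder: 5s + 5


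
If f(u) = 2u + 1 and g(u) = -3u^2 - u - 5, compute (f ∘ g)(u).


Substitute g(u) into f:
f(g(u)) = 2*(-3u^2 - u - 5) + 1
Expand and combine: -6u^2 - 2u - 9


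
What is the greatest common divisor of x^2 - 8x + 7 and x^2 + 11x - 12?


Factor each:
  x^2 - 8x + 7 = (x - 1)(x - 7)
  x^2 + 11x - 12 = (x - 1)(x + 12)
Common monic factor: x - 1


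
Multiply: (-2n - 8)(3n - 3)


Distribute each term of the first polynomial:
  (-2n)(3n - 3) = -6n^2 + 6n
  (-8)(3n - 3) = -24n + 24
Sum: -6n^2 - 18n + 24


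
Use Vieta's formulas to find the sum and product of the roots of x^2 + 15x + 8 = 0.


For ax^2+bx+c=0: sum = -b/a, product = c/a.
a=1, b=15, c=8
Sum = -(15)/1 = -15
Product = (8)/1 = 8


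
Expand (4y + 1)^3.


Expand (4y + 1)^3 by repeated multiplication:
  (4y + 1)^2 = 16y^2 + 8y + 1
= 64y^3 + 48y^2 + 12y + 1


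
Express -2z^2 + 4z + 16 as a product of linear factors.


Roots satisfy r1 + r2 = -b/a = 2 and r1*r2 = c/a = -8.
So r1 = -2, r2 = 4.
-2z^2 + 4z + 16 = -2(z - r1)(z - r2) = -2(z + 2)(z - 4)


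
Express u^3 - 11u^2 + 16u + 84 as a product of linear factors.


Try integer roots (divisors of 84). u=7: p(7)=0.
Divide out (u - 7): quotient is u^2 - 4u - 12.
Factor the quadratic: (u - 6)(u + 2)
Result: (u - 7)(u - 6)(u + 2)


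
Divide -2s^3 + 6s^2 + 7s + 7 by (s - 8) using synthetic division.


Synthetic division with c = 8. Coefficients: -2, 6, 7, 7
Bring down -2.
  -2 * 8 = -16; -16 + 6 = -10
  -10 * 8 = -80; -80 + 7 = -73
  -73 * 8 = -584; -584 + 7 = -577
Quotient: -2s^2 - 10s - 73, Remainder: -577


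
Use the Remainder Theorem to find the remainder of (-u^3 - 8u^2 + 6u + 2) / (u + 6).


By the Remainder Theorem, the remainder equals p(-6):
  -1*(-6)^3 = 216
  -8*(-6)^2 = -288
  6*(-6)^1 = -36
  constant: 2
Sum: 216 - 288 - 36 + 2 = -106


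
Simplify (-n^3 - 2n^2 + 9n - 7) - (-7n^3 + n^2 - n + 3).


Distribute the minus sign:
  (-n^3 - 2n^2 + 9n - 7)
- (-7n^3 + n^2 - n + 3)
Negate second polynomial: 7n^3 - n^2 + n - 3
Add: 6n^3 - 3n^2 + 10n - 10


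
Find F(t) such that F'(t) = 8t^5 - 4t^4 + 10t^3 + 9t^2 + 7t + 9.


Reverse power rule on each term:
  ∫ 8t^5 dt = (4/3)t^6
  ∫ -4t^4 dt = -(4/5)t^5
  ∫ 10t^3 dt = (5/2)t^4
  ∫ 9t^2 dt = 3t^3
  ∫ 7t dt = (7/2)t^2
  ∫ 9 dt = 9t
F(t) = (4/3)t^6 - (4/5)t^5 + (5/2)t^4 + 3t^3 + (7/2)t^2 + 9t + C


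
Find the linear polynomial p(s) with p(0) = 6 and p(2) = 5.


p(s) = ms + b. Using p(0)=6, p(2)=5:
m = (6 - 5)/(0 - 2) = 1/-2 = -1/2
b = 6 - m*(0) = 6 = 6
p(s) = -(1/2)s + 6


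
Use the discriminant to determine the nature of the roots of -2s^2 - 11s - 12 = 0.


D = b^2 - 4ac = (-11)^2 - 4(-2)(-12) = 121 - 96 = 25
Since D > 0: two distinct rational roots


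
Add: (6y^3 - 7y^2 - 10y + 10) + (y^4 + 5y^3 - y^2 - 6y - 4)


Align terms by degree and add:
  6y^3 - 7y^2 - 10y + 10
+ y^4 + 5y^3 - y^2 - 6y - 4
= y^4 + 11y^3 - 8y^2 - 16y + 6


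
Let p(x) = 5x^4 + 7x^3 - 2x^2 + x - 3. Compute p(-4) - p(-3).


p(-4) = 793
p(-3) = 192
p(-4) - p(-3) = 793 - 192 = 601


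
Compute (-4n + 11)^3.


Expand (-4n + 11)^3 by repeated multiplication:
  (-4n + 11)^2 = 16n^2 - 88n + 121
= -64n^3 + 528n^2 - 1452n + 1331


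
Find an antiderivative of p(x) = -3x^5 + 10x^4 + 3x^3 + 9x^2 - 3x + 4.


Reverse power rule on each term:
  ∫ -3x^5 dx = -(1/2)x^6
  ∫ 10x^4 dx = 2x^5
  ∫ 3x^3 dx = (3/4)x^4
  ∫ 9x^2 dx = 3x^3
  ∫ -3x dx = -(3/2)x^2
  ∫ 4 dx = 4x
F(x) = -(1/2)x^6 + 2x^5 + (3/4)x^4 + 3x^3 - (3/2)x^2 + 4x + C


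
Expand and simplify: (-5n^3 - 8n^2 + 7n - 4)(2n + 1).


Distribute each term of the first polynomial:
  (-5n^3)(2n + 1) = -10n^4 - 5n^3
  (-8n^2)(2n + 1) = -16n^3 - 8n^2
  (7n)(2n + 1) = 14n^2 + 7n
  (-4)(2n + 1) = -8n - 4
Sum: -10n^4 - 21n^3 + 6n^2 - n - 4


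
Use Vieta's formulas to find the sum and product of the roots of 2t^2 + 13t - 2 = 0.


For at^2+bt+c=0: sum = -b/a, product = c/a.
a=2, b=13, c=-2
Sum = -(13)/2 = -13/2
Product = (-2)/2 = -1


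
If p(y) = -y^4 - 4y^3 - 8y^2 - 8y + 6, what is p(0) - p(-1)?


p(0) = 6
p(-1) = 9
p(0) - p(-1) = 6 - 9 = -3


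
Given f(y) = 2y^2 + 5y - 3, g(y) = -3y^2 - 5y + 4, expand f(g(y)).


Substitute g(y) into f:
f(g(y)) = 2*(-3y^2 - 5y + 4)^2 + 5*(-3y^2 - 5y + 4) + (-3)
(-3y^2 - 5y + 4)^2 = 9y^4 + 30y^3 + y^2 - 40y + 16
Expand and combine: 18y^4 + 60y^3 - 13y^2 - 105y + 49


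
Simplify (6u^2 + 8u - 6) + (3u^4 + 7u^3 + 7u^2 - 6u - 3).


Align terms by degree and add:
  6u^2 + 8u - 6
+ 3u^4 + 7u^3 + 7u^2 - 6u - 3
= 3u^4 + 7u^3 + 13u^2 + 2u - 9


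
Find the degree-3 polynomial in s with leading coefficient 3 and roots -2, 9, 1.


p(s) = 3(s + 2)(s - 9)(s - 1)
Expand: 3s^3 - 24s^2 - 33s + 54


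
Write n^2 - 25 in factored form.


Roots satisfy r1 + r2 = -b/a = 0 and r1*r2 = c/a = -25.
So r1 = 5, r2 = -5.
n^2 - 25 = (n - r1)(n - r2) = (n - 5)(n + 5)


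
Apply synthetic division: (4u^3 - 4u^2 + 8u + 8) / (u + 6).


Synthetic division with c = -6. Coefficients: 4, -4, 8, 8
Bring down 4.
  4 * -6 = -24; -24 - 4 = -28
  -28 * -6 = 168; 168 + 8 = 176
  176 * -6 = -1056; -1056 + 8 = -1048
Quotient: 4u^2 - 28u + 176, Remainder: -1048


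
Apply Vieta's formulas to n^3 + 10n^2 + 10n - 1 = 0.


Monic cubic n^3+bn^2+cn+d=0: sum=-b, pairwise sum=c, product=-d.
b=10, c=10, d=-1
r1+r2+r3 = -10
r1r2+r1r3+r2r3 = 10
r1r2r3 = 1


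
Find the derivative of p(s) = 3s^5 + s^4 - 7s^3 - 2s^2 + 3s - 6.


Apply the power rule term by term:
  d/ds(3s^5) = 15s^4
  d/ds(s^4) = 4s^3
  d/ds(-7s^3) = -21s^2
  d/ds(-2s^2) = -4s
  d/ds(3s) = 3
  d/ds(-6) = 0
p'(s) = 15s^4 + 4s^3 - 21s^2 - 4s + 3


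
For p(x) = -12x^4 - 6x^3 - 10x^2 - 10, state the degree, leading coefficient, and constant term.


Highest power of x is 4, with coefficient -12. Constant term is -10.
Degree = 4, leading coefficient = -12, constant term = -10


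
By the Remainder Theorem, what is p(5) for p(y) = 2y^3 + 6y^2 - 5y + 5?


By the Remainder Theorem, the remainder equals p(5):
  2*(5)^3 = 250
  6*(5)^2 = 150
  -5*(5)^1 = -25
  constant: 5
Sum: 250 + 150 - 25 + 5 = 380


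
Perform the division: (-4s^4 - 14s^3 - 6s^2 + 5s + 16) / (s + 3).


(-4s^4 - 14s^3 - 6s^2 + 5s + 16) / (s + 3)
Step 1: -4s^3 * (s + 3) = -4s^4 - 12s^3; subtract.
Step 2: -2s^2 * (s + 3) = -2s^3 - 6s^2; subtract.
Step 3: 0 * (s + 3) = 0; subtract.
Step 4: 5 * (s + 3) = 5s + 15; subtract.
Quotient: -4s^3 - 2s^2 + 5, Remainder: 1


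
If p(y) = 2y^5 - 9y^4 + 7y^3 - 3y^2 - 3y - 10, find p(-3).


Using direct substitution:
  2 * (-3)^5 = -486
  -9 * (-3)^4 = -729
  7 * (-3)^3 = -189
  -3 * (-3)^2 = -27
  -3 * (-3)^1 = 9
  constant: -10
Sum = -486 - 729 - 189 - 27 + 9 - 10 = -1432


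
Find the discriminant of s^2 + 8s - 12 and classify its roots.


D = b^2 - 4ac = (8)^2 - 4(1)(-12) = 64 + 48 = 112
Since D > 0: two distinct irrational roots


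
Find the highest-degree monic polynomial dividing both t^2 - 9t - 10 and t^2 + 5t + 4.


Factor each:
  t^2 - 9t - 10 = (t + 1)(t - 10)
  t^2 + 5t + 4 = (t + 1)(t + 4)
Common monic factor: t + 1


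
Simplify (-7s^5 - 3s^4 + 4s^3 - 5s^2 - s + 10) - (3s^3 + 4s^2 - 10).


Distribute the minus sign:
  (-7s^5 - 3s^4 + 4s^3 - 5s^2 - s + 10)
- (3s^3 + 4s^2 - 10)
Negate second polynomial: -3s^3 - 4s^2 + 10
Add: -7s^5 - 3s^4 + s^3 - 9s^2 - s + 20


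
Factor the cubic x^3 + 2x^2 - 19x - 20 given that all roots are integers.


Try integer roots (divisors of -20). x=-1: p(-1)=0.
Divide out (x + 1): quotient is x^2 + x - 20.
Factor the quadratic: (x + 5)(x - 4)
Result: (x + 1)(x + 5)(x - 4)


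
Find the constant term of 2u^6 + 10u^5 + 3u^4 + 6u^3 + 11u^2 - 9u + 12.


Read off the constant term: 12


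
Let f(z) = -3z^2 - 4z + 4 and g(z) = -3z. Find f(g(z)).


Substitute g(z) into f:
f(g(z)) = -3*(-3z)^2 + (-4)*(-3z) + 4
(-3z)^2 = 9z^2
Expand and combine: -27z^2 + 12z + 4


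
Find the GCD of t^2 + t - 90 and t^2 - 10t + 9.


Factor each:
  t^2 + t - 90 = (t - 9)(t + 10)
  t^2 - 10t + 9 = (t - 9)(t - 1)
Common monic factor: t - 9


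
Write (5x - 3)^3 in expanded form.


Expand (5x - 3)^3 by repeated multiplication:
  (5x - 3)^2 = 25x^2 - 30x + 9
= 125x^3 - 225x^2 + 135x - 27


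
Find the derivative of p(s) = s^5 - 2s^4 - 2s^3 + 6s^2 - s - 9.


Apply the power rule term by term:
  d/ds(s^5) = 5s^4
  d/ds(-2s^4) = -8s^3
  d/ds(-2s^3) = -6s^2
  d/ds(6s^2) = 12s
  d/ds(-s) = -1
  d/ds(-9) = 0
p'(s) = 5s^4 - 8s^3 - 6s^2 + 12s - 1


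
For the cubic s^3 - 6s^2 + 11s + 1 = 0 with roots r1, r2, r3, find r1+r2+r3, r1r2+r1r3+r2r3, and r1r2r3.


Monic cubic s^3+bs^2+cs+d=0: sum=-b, pairwise sum=c, product=-d.
b=-6, c=11, d=1
r1+r2+r3 = 6
r1r2+r1r3+r2r3 = 11
r1r2r3 = -1


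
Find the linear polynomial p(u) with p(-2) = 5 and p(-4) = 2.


p(u) = mu + b. Using p(-2)=5, p(-4)=2:
m = (5 - 2)/(-2 + 4) = 3/2 = 3/2
b = 5 - m*(-2) = 5 + 3 = 8
p(u) = (3/2)u + 8


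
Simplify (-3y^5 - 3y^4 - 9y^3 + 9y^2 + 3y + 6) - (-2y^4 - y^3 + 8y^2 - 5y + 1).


Distribute the minus sign:
  (-3y^5 - 3y^4 - 9y^3 + 9y^2 + 3y + 6)
- (-2y^4 - y^3 + 8y^2 - 5y + 1)
Negate second polynomial: 2y^4 + y^3 - 8y^2 + 5y - 1
Add: -3y^5 - y^4 - 8y^3 + y^2 + 8y + 5


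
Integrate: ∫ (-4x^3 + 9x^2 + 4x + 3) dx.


Reverse power rule on each term:
  ∫ -4x^3 dx = -x^4
  ∫ 9x^2 dx = 3x^3
  ∫ 4x dx = 2x^2
  ∫ 3 dx = 3x
F(x) = -x^4 + 3x^3 + 2x^2 + 3x + C


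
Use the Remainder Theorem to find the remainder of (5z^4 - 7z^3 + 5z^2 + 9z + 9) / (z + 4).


By the Remainder Theorem, the remainder equals p(-4):
  5*(-4)^4 = 1280
  -7*(-4)^3 = 448
  5*(-4)^2 = 80
  9*(-4)^1 = -36
  constant: 9
Sum: 1280 + 448 + 80 - 36 + 9 = 1781


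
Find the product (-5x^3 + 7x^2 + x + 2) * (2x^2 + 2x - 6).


Distribute each term of the first polynomial:
  (-5x^3)(2x^2 + 2x - 6) = -10x^5 - 10x^4 + 30x^3
  (7x^2)(2x^2 + 2x - 6) = 14x^4 + 14x^3 - 42x^2
  (x)(2x^2 + 2x - 6) = 2x^3 + 2x^2 - 6x
  (2)(2x^2 + 2x - 6) = 4x^2 + 4x - 12
Sum: -10x^5 + 4x^4 + 46x^3 - 36x^2 - 2x - 12


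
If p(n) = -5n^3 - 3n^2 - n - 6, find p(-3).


Using direct substitution:
  -5 * (-3)^3 = 135
  -3 * (-3)^2 = -27
  -1 * (-3)^1 = 3
  constant: -6
Sum = 135 - 27 + 3 - 6 = 105


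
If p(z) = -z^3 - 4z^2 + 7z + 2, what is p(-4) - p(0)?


p(-4) = -26
p(0) = 2
p(-4) - p(0) = -26 - 2 = -28


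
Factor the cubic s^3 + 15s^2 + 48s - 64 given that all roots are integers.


Try integer roots (divisors of -64). s=-8: p(-8)=0.
Divide out (s + 8): quotient is s^2 + 7s - 8.
Factor the quadratic: (s - 1)(s + 8)
Result: (s + 8)(s - 1)(s + 8)


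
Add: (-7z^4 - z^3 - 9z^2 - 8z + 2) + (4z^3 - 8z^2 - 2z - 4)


Align terms by degree and add:
  -7z^4 - z^3 - 9z^2 - 8z + 2
+ 4z^3 - 8z^2 - 2z - 4
= -7z^4 + 3z^3 - 17z^2 - 10z - 2


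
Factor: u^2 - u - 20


Roots satisfy r1 + r2 = -b/a = 1 and r1*r2 = c/a = -20.
So r1 = 5, r2 = -4.
u^2 - u - 20 = (u - r1)(u - r2) = (u - 5)(u + 4)


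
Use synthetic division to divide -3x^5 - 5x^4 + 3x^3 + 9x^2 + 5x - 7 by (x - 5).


Synthetic division with c = 5. Coefficients: -3, -5, 3, 9, 5, -7
Bring down -3.
  -3 * 5 = -15; -15 - 5 = -20
  -20 * 5 = -100; -100 + 3 = -97
  -97 * 5 = -485; -485 + 9 = -476
  -476 * 5 = -2380; -2380 + 5 = -2375
  -2375 * 5 = -11875; -11875 - 7 = -11882
Quotient: -3x^4 - 20x^3 - 97x^2 - 476x - 2375, Remainder: -11882


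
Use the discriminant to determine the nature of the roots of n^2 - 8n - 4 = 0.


D = b^2 - 4ac = (-8)^2 - 4(1)(-4) = 64 + 16 = 80
Since D > 0: two distinct irrational roots


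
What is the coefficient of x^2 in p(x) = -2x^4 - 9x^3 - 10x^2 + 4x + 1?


Read off the coefficient of x^2: -10


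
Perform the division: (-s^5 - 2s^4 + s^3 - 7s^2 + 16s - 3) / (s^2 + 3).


(-s^5 - 2s^4 + s^3 - 7s^2 + 16s - 3) / (s^2 + 3)
Step 1: -s^3 * (s^2 + 3) = -s^5 - 3s^3; subtract.
Step 2: -2s^2 * (s^2 + 3) = -2s^4 - 6s^2; subtract.
Step 3: 4s * (s^2 + 3) = 4s^3 + 12s; subtract.
Step 4: -1 * (s^2 + 3) = -s^2 - 3; subtract.
Quotient: -s^3 - 2s^2 + 4s - 1, Remainder: 4s


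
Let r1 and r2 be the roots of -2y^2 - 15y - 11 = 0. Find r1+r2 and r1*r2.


For ay^2+by+c=0: sum = -b/a, product = c/a.
a=-2, b=-15, c=-11
Sum = -(-15)/-2 = -15/2
Product = (-11)/-2 = 11/2


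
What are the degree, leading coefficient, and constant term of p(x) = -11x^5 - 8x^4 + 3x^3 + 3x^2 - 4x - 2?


Highest power of x is 5, with coefficient -11. Constant term is -2.
Degree = 5, leading coefficient = -11, constant term = -2


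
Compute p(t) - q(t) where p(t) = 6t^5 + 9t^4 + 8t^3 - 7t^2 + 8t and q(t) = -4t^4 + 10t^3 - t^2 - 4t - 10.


Distribute the minus sign:
  (6t^5 + 9t^4 + 8t^3 - 7t^2 + 8t)
- (-4t^4 + 10t^3 - t^2 - 4t - 10)
Negate second polynomial: 4t^4 - 10t^3 + t^2 + 4t + 10
Add: 6t^5 + 13t^4 - 2t^3 - 6t^2 + 12t + 10


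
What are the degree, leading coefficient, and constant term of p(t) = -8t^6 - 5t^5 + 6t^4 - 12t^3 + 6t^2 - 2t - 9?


Highest power of t is 6, with coefficient -8. Constant term is -9.
Degree = 6, leading coefficient = -8, constant term = -9


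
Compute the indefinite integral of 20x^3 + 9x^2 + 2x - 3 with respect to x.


Reverse power rule on each term:
  ∫ 20x^3 dx = 5x^4
  ∫ 9x^2 dx = 3x^3
  ∫ 2x dx = x^2
  ∫ -3 dx = -3x
F(x) = 5x^4 + 3x^3 + x^2 - 3x + C


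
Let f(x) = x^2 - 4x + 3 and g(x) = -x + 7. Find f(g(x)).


Substitute g(x) into f:
f(g(x)) = 1*(-x + 7)^2 + (-4)*(-x + 7) + 3
(-x + 7)^2 = x^2 - 14x + 49
Expand and combine: x^2 - 10x + 24


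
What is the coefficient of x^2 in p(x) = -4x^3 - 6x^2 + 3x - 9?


Read off the coefficient of x^2: -6


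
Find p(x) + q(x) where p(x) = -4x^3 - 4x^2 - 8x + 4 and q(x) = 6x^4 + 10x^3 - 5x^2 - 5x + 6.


Align terms by degree and add:
  -4x^3 - 4x^2 - 8x + 4
+ 6x^4 + 10x^3 - 5x^2 - 5x + 6
= 6x^4 + 6x^3 - 9x^2 - 13x + 10


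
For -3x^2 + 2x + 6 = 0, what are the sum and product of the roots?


For ax^2+bx+c=0: sum = -b/a, product = c/a.
a=-3, b=2, c=6
Sum = -(2)/-3 = 2/3
Product = (6)/-3 = -2


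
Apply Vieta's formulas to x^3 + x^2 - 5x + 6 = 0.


Monic cubic x^3+bx^2+cx+d=0: sum=-b, pairwise sum=c, product=-d.
b=1, c=-5, d=6
r1+r2+r3 = -1
r1r2+r1r3+r2r3 = -5
r1r2r3 = -6


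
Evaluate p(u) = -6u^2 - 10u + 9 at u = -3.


Using direct substitution:
  -6 * (-3)^2 = -54
  -10 * (-3)^1 = 30
  constant: 9
Sum = -54 + 30 + 9 = -15


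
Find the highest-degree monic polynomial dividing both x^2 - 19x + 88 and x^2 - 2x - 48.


Factor each:
  x^2 - 19x + 88 = (x - 8)(x - 11)
  x^2 - 2x - 48 = (x - 8)(x + 6)
Common monic factor: x - 8


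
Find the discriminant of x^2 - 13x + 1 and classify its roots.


D = b^2 - 4ac = (-13)^2 - 4(1)(1) = 169 - 4 = 165
Since D > 0: two distinct irrational roots


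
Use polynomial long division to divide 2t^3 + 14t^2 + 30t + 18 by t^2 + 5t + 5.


(2t^3 + 14t^2 + 30t + 18) / (t^2 + 5t + 5)
Step 1: 2t * (t^2 + 5t + 5) = 2t^3 + 10t^2 + 10t; subtract.
Step 2: 4 * (t^2 + 5t + 5) = 4t^2 + 20t + 20; subtract.
Quotient: 2t + 4, Remainder: -2


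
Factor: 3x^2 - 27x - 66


Roots satisfy r1 + r2 = -b/a = 9 and r1*r2 = c/a = -22.
So r1 = 11, r2 = -2.
3x^2 - 27x - 66 = 3(x - r1)(x - r2) = 3(x - 11)(x + 2)


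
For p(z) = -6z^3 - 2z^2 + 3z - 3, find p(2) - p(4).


p(2) = -53
p(4) = -407
p(2) - p(4) = -53 + 407 = 354


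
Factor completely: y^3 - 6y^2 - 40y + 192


Try integer roots (divisors of 192). y=8: p(8)=0.
Divide out (y - 8): quotient is y^2 + 2y - 24.
Factor the quadratic: (y + 6)(y - 4)
Result: (y - 8)(y + 6)(y - 4)


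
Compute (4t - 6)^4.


Expand (4t - 6)^4 by repeated multiplication:
  (4t - 6)^2 = 16t^2 - 48t + 36
  (4t - 6)^3 = 64t^3 - 288t^2 + 432t - 216
= 256t^4 - 1536t^3 + 3456t^2 - 3456t + 1296


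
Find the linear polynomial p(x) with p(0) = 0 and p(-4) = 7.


p(x) = mx + b. Using p(0)=0, p(-4)=7:
m = (0 - 7)/(0 + 4) = -7/4 = -7/4
b = 0 - m*(0) = 0 = 0
p(x) = -(7/4)x


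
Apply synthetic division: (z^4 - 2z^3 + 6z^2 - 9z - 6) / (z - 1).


Synthetic division with c = 1. Coefficients: 1, -2, 6, -9, -6
Bring down 1.
  1 * 1 = 1; 1 - 2 = -1
  -1 * 1 = -1; -1 + 6 = 5
  5 * 1 = 5; 5 - 9 = -4
  -4 * 1 = -4; -4 - 6 = -10
Quotient: z^3 - z^2 + 5z - 4, Remainder: -10


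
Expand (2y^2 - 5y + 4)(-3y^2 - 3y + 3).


Distribute each term of the first polynomial:
  (2y^2)(-3y^2 - 3y + 3) = -6y^4 - 6y^3 + 6y^2
  (-5y)(-3y^2 - 3y + 3) = 15y^3 + 15y^2 - 15y
  (4)(-3y^2 - 3y + 3) = -12y^2 - 12y + 12
Sum: -6y^4 + 9y^3 + 9y^2 - 27y + 12


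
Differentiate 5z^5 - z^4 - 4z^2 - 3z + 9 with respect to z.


Apply the power rule term by term:
  d/dz(5z^5) = 25z^4
  d/dz(-z^4) = -4z^3
  d/dz(-4z^2) = -8z
  d/dz(-3z) = -3
  d/dz(9) = 0
p'(z) = 25z^4 - 4z^3 - 8z - 3


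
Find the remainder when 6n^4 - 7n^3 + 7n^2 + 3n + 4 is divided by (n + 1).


By the Remainder Theorem, the remainder equals p(-1):
  6*(-1)^4 = 6
  -7*(-1)^3 = 7
  7*(-1)^2 = 7
  3*(-1)^1 = -3
  constant: 4
Sum: 6 + 7 + 7 - 3 + 4 = 21


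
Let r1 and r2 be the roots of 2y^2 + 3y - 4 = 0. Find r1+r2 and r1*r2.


For ay^2+by+c=0: sum = -b/a, product = c/a.
a=2, b=3, c=-4
Sum = -(3)/2 = -3/2
Product = (-4)/2 = -2


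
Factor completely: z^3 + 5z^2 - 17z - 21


Try integer roots (divisors of -21). z=-7: p(-7)=0.
Divide out (z + 7): quotient is z^2 - 2z - 3.
Factor the quadratic: (z - 3)(z + 1)
Result: (z + 7)(z - 3)(z + 1)


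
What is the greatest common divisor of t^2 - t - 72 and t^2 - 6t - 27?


Factor each:
  t^2 - t - 72 = (t - 9)(t + 8)
  t^2 - 6t - 27 = (t - 9)(t + 3)
Common monic factor: t - 9


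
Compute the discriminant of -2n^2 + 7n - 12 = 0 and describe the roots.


D = b^2 - 4ac = (7)^2 - 4(-2)(-12) = 49 - 96 = -47
Since D < 0: two complex conjugate roots (no real roots)


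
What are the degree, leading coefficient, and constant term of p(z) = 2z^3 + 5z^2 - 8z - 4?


Highest power of z is 3, with coefficient 2. Constant term is -4.
Degree = 3, leading coefficient = 2, constant term = -4


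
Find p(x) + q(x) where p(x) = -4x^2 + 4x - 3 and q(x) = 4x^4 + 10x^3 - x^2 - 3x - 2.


Align terms by degree and add:
  -4x^2 + 4x - 3
+ 4x^4 + 10x^3 - x^2 - 3x - 2
= 4x^4 + 10x^3 - 5x^2 + x - 5


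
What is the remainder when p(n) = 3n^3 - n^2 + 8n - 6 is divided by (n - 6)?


By the Remainder Theorem, the remainder equals p(6):
  3*(6)^3 = 648
  -1*(6)^2 = -36
  8*(6)^1 = 48
  constant: -6
Sum: 648 - 36 + 48 - 6 = 654


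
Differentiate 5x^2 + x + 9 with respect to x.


Apply the power rule term by term:
  d/dx(5x^2) = 10x
  d/dx(x) = 1
  d/dx(9) = 0
p'(x) = 10x + 1


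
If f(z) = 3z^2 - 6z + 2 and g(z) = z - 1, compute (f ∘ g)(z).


Substitute g(z) into f:
f(g(z)) = 3*(z - 1)^2 + (-6)*(z - 1) + 2
(z - 1)^2 = z^2 - 2z + 1
Expand and combine: 3z^2 - 12z + 11


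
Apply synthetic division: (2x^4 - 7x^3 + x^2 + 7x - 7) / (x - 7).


Synthetic division with c = 7. Coefficients: 2, -7, 1, 7, -7
Bring down 2.
  2 * 7 = 14; 14 - 7 = 7
  7 * 7 = 49; 49 + 1 = 50
  50 * 7 = 350; 350 + 7 = 357
  357 * 7 = 2499; 2499 - 7 = 2492
Quotient: 2x^3 + 7x^2 + 50x + 357, Remainder: 2492


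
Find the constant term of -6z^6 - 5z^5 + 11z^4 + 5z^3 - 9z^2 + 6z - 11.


Read off the constant term: -11


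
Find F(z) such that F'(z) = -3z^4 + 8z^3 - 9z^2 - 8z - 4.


Reverse power rule on each term:
  ∫ -3z^4 dz = -(3/5)z^5
  ∫ 8z^3 dz = 2z^4
  ∫ -9z^2 dz = -3z^3
  ∫ -8z dz = -4z^2
  ∫ -4 dz = -4z
F(z) = -(3/5)z^5 + 2z^4 - 3z^3 - 4z^2 - 4z + C


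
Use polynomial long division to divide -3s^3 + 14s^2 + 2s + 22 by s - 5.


(-3s^3 + 14s^2 + 2s + 22) / (s - 5)
Step 1: -3s^2 * (s - 5) = -3s^3 + 15s^2; subtract.
Step 2: -s * (s - 5) = -s^2 + 5s; subtract.
Step 3: -3 * (s - 5) = -3s + 15; subtract.
Quotient: -3s^2 - s - 3, Remainder: 7


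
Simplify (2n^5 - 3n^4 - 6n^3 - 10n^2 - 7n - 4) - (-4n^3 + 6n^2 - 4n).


Distribute the minus sign:
  (2n^5 - 3n^4 - 6n^3 - 10n^2 - 7n - 4)
- (-4n^3 + 6n^2 - 4n)
Negate second polynomial: 4n^3 - 6n^2 + 4n
Add: 2n^5 - 3n^4 - 2n^3 - 16n^2 - 3n - 4


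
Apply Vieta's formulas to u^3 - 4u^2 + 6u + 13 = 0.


Monic cubic u^3+bu^2+cu+d=0: sum=-b, pairwise sum=c, product=-d.
b=-4, c=6, d=13
r1+r2+r3 = 4
r1r2+r1r3+r2r3 = 6
r1r2r3 = -13


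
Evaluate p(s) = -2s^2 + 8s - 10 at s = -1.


Using direct substitution:
  -2 * (-1)^2 = -2
  8 * (-1)^1 = -8
  constant: -10
Sum = -2 - 8 - 10 = -20


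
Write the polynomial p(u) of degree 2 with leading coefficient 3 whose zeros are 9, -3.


p(u) = 3(u - 9)(u + 3)
Expand: 3u^2 - 18u - 81


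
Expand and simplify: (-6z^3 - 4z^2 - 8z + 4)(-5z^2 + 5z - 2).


Distribute each term of the first polynomial:
  (-6z^3)(-5z^2 + 5z - 2) = 30z^5 - 30z^4 + 12z^3
  (-4z^2)(-5z^2 + 5z - 2) = 20z^4 - 20z^3 + 8z^2
  (-8z)(-5z^2 + 5z - 2) = 40z^3 - 40z^2 + 16z
  (4)(-5z^2 + 5z - 2) = -20z^2 + 20z - 8
Sum: 30z^5 - 10z^4 + 32z^3 - 52z^2 + 36z - 8


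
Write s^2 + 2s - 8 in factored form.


Roots satisfy r1 + r2 = -b/a = -2 and r1*r2 = c/a = -8.
So r1 = 2, r2 = -4.
s^2 + 2s - 8 = (s - r1)(s - r2) = (s - 2)(s + 4)


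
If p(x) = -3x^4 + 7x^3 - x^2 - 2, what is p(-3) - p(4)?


p(-3) = -443
p(4) = -338
p(-3) - p(4) = -443 + 338 = -105


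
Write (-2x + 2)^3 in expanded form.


Expand (-2x + 2)^3 by repeated multiplication:
  (-2x + 2)^2 = 4x^2 - 8x + 4
= -8x^3 + 24x^2 - 24x + 8


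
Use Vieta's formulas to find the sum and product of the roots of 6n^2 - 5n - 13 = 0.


For an^2+bn+c=0: sum = -b/a, product = c/a.
a=6, b=-5, c=-13
Sum = -(-5)/6 = 5/6
Product = (-13)/6 = -13/6


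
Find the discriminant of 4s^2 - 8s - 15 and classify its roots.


D = b^2 - 4ac = (-8)^2 - 4(4)(-15) = 64 + 240 = 304
Since D > 0: two distinct irrational roots


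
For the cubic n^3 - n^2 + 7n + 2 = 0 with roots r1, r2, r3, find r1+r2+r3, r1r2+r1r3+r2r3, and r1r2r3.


Monic cubic n^3+bn^2+cn+d=0: sum=-b, pairwise sum=c, product=-d.
b=-1, c=7, d=2
r1+r2+r3 = 1
r1r2+r1r3+r2r3 = 7
r1r2r3 = -2


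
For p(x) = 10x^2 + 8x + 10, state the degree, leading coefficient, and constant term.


Highest power of x is 2, with coefficient 10. Constant term is 10.
Degree = 2, leading coefficient = 10, constant term = 10


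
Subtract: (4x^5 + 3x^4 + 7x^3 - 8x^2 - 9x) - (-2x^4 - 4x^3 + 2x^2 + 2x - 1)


Distribute the minus sign:
  (4x^5 + 3x^4 + 7x^3 - 8x^2 - 9x)
- (-2x^4 - 4x^3 + 2x^2 + 2x - 1)
Negate second polynomial: 2x^4 + 4x^3 - 2x^2 - 2x + 1
Add: 4x^5 + 5x^4 + 11x^3 - 10x^2 - 11x + 1


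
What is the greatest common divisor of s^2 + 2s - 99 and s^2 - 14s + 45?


Factor each:
  s^2 + 2s - 99 = (s - 9)(s + 11)
  s^2 - 14s + 45 = (s - 9)(s - 5)
Common monic factor: s - 9


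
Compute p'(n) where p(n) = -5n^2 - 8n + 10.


Apply the power rule term by term:
  d/dn(-5n^2) = -10n
  d/dn(-8n) = -8
  d/dn(10) = 0
p'(n) = -10n - 8


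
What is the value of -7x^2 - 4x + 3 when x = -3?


Using direct substitution:
  -7 * (-3)^2 = -63
  -4 * (-3)^1 = 12
  constant: 3
Sum = -63 + 12 + 3 = -48


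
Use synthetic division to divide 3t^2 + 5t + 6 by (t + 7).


Synthetic division with c = -7. Coefficients: 3, 5, 6
Bring down 3.
  3 * -7 = -21; -21 + 5 = -16
  -16 * -7 = 112; 112 + 6 = 118
Quotient: 3t - 16, Remainder: 118


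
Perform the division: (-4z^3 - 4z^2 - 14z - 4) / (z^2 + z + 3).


(-4z^3 - 4z^2 - 14z - 4) / (z^2 + z + 3)
Step 1: -4z * (z^2 + z + 3) = -4z^3 - 4z^2 - 12z; subtract.
Step 2: 0 * (z^2 + z + 3) = 0; subtract.
Quotient: -4z, Remainder: -2z - 4


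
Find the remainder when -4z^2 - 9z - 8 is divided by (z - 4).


By the Remainder Theorem, the remainder equals p(4):
  -4*(4)^2 = -64
  -9*(4)^1 = -36
  constant: -8
Sum: -64 - 36 - 8 = -108


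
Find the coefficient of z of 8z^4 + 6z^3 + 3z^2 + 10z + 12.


Read off the coefficient of z: 10


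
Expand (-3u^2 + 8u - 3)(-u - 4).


Distribute each term of the first polynomial:
  (-3u^2)(-u - 4) = 3u^3 + 12u^2
  (8u)(-u - 4) = -8u^2 - 32u
  (-3)(-u - 4) = 3u + 12
Sum: 3u^3 + 4u^2 - 29u + 12


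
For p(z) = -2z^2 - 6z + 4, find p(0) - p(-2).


p(0) = 4
p(-2) = 8
p(0) - p(-2) = 4 - 8 = -4


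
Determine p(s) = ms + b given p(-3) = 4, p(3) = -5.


p(s) = ms + b. Using p(-3)=4, p(3)=-5:
m = (4 + 5)/(-3 - 3) = 9/-6 = -3/2
b = 4 - m*(-3) = 4 - 9/2 = -1/2
p(s) = -(3/2)s - (1/2)


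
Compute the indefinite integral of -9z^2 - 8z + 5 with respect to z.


Reverse power rule on each term:
  ∫ -9z^2 dz = -3z^3
  ∫ -8z dz = -4z^2
  ∫ 5 dz = 5z
F(z) = -3z^3 - 4z^2 + 5z + C


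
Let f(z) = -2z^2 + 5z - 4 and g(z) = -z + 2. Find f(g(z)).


Substitute g(z) into f:
f(g(z)) = -2*(-z + 2)^2 + 5*(-z + 2) + (-4)
(-z + 2)^2 = z^2 - 4z + 4
Expand and combine: -2z^2 + 3z - 2
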